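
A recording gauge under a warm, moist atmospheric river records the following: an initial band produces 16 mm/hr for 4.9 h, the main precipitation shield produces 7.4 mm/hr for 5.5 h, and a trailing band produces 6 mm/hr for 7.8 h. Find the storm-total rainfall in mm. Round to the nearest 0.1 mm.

Total = Σ Rᵢ Δtᵢ = 16 × 4.9 + 7.4 × 5.5 + 6 × 7.8
      = 78.4 + 40.7 + 46.8 = 165.9 mm.

total ≈ 165.9 mm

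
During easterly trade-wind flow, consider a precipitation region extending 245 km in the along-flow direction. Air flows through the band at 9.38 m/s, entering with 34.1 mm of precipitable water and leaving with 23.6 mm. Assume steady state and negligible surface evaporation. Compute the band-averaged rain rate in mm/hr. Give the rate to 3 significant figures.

Column moisture flux per unit crosswind length is F = V × PW.
Inflow: F_in = 9.38 × 34.1 = 319.858 mm·m/s
Outflow: F_out = 9.38 × 23.6 = 221.368 mm·m/s
Steady-state rate R = (F_in − F_out)/L = (319.858 − 221.368) / 245000 m = 4.020e-04 mm/s.
R = 4.020e-04 × 3600 = 1.45 mm/hr.

R ≈ 1.45 mm/hr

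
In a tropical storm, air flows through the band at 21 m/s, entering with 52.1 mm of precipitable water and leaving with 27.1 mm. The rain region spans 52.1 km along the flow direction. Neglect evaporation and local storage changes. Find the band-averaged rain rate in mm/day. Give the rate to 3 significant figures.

R ≈ 871 mm/day

Column moisture flux per unit crosswind length is F = V × PW.
Inflow: F_in = 21 × 52.1 = 1094.1 mm·m/s
Outflow: F_out = 21 × 27.1 = 569.1 mm·m/s
Steady-state rate R = (F_in − F_out)/L = (1094.1 − 569.1) / 52100 m = 1.008e-02 mm/s.
R = 1.008e-02 × 3600 × 24 = 871 mm/day.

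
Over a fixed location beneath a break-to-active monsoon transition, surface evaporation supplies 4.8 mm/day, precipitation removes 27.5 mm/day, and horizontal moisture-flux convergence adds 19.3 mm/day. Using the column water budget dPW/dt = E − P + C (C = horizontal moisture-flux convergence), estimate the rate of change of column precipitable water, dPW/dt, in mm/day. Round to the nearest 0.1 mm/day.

dPW/dt ≈ -3.4 mm/day

dPW/dt = E − P + C = 4.8 − 27.5 + (19.3) = -3.4 mm/day.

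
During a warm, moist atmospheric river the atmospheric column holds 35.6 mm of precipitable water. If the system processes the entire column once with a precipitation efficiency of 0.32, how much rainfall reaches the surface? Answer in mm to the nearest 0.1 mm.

Rainfall = ε × PW = 0.32 × 35.6 = 11.4 mm.

rainfall ≈ 11.4 mm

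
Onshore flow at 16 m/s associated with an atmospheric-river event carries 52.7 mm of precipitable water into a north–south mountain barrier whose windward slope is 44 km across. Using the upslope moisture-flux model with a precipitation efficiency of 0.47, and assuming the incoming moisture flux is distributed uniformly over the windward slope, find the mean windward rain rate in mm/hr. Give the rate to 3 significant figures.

R ≈ 32.4 mm/hr

Incoming column moisture flux per unit ridge length: F = V × PW = 16 × 52.7 = 843.2 mm·m/s.
Spread over the 44 km slope with efficiency ε = 0.47: R = ε·F/W = 0.47 × 843.2 / 44000 m = 9.007e-03 mm/s.
R = 9.007e-03 × 3600 = 32.4 mm/hr.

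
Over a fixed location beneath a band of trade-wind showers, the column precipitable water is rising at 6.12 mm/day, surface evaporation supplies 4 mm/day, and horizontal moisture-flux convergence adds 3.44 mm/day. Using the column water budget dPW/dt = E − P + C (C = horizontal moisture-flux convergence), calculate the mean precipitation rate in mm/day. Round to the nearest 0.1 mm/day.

P ≈ 1.3 mm/day

dPW/dt = +6.12 mm/day.
P = E + C − dPW/dt = 4 + (3.44) − (+6.12) = 1.3 mm/day.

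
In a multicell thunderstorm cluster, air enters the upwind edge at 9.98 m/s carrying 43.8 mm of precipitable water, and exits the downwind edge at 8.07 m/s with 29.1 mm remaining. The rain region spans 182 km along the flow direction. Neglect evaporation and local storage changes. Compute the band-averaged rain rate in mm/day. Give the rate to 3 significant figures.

R ≈ 96.0 mm/day

Column moisture flux per unit crosswind length is F = V × PW.
Inflow: F_in = 9.98 × 43.8 = 437.124 mm·m/s
Outflow: F_out = 8.07 × 29.1 = 234.837 mm·m/s
Steady-state rate R = (F_in − F_out)/L = (437.124 − 234.837) / 182000 m = 1.111e-03 mm/s.
R = 1.111e-03 × 3600 × 24 = 96.0 mm/day.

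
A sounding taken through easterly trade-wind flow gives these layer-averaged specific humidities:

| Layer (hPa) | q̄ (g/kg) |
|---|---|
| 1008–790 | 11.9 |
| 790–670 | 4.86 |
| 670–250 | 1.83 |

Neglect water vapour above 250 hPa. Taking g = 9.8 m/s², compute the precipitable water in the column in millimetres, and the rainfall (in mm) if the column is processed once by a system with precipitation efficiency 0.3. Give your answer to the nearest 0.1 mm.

Precipitable water is the column-integrated vapour mass per unit area: PW = (1/g) Σ q̄ Δp, with q in kg/kg and Δp in Pa (1 kg/m² of water = 1 mm).
Layer 1008–790 hPa: Δp = 218 hPa = 21800 Pa, q̄ = 0.0119 kg/kg → 0.0119 × 21800 / 9.8 = 26.47 mm
Layer 790–670 hPa: Δp = 120 hPa = 12000 Pa, q̄ = 0.00486 kg/kg → 0.00486 × 12000 / 9.8 = 5.95 mm
Layer 670–250 hPa: Δp = 420 hPa = 42000 Pa, q̄ = 0.00183 kg/kg → 0.00183 × 42000 / 9.8 = 7.84 mm
PW = 26.47 + 5.95 + 7.84 = 40.26 ≈ 40.3 mm.
Rainfall = ε × PW = 0.3 × 40.3 = 12.1 mm.

PW ≈ 40.3 mm; rainfall ≈ 12.1 mm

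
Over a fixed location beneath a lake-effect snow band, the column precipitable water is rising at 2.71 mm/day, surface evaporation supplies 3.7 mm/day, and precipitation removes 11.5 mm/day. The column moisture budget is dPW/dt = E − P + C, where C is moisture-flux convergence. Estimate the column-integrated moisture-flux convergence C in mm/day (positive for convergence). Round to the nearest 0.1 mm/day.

C ≈ 10.5 mm/day

dPW/dt = +2.71 mm/day.
C = dPW/dt − E + P = (+2.71) − 3.7 + 11.5 = 10.5 mm/day.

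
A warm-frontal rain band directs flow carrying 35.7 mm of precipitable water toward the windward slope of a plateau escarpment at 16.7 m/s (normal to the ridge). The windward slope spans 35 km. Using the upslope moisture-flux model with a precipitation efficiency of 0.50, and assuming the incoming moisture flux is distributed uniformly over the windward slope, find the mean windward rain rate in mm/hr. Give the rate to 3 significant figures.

R ≈ 30.7 mm/hr

Incoming column moisture flux per unit ridge length: F = V × PW = 16.7 × 35.7 = 596.19 mm·m/s.
Spread over the 35 km slope with efficiency ε = 0.50: R = ε·F/W = 0.50 × 596.19 / 35000 m = 8.517e-03 mm/s.
R = 8.517e-03 × 3600 = 30.7 mm/hr.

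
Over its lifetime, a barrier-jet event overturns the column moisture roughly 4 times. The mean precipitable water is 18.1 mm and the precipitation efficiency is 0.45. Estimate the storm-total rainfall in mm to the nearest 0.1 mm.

Each cycle deposits ε × PW = 0.45 × 18.1 = 8.145 mm.
Over 4 cycles: 4 × 8.145 = 32.6 mm.

rainfall ≈ 32.6 mm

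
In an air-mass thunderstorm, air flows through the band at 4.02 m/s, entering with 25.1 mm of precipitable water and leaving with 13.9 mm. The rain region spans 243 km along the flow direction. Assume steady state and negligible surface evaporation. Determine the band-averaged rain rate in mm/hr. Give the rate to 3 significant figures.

R ≈ 0.667 mm/hr

Column moisture flux per unit crosswind length is F = V × PW.
Inflow: F_in = 4.02 × 25.1 = 100.902 mm·m/s
Outflow: F_out = 4.02 × 13.9 = 55.878 mm·m/s
Steady-state rate R = (F_in − F_out)/L = (100.902 − 55.878) / 243000 m = 1.853e-04 mm/s.
R = 1.853e-04 × 3600 = 0.667 mm/hr.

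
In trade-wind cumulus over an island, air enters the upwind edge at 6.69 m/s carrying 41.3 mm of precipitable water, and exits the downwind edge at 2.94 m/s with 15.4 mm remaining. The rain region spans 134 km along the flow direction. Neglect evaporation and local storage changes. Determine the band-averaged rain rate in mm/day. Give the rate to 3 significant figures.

Column moisture flux per unit crosswind length is F = V × PW.
Inflow: F_in = 6.69 × 41.3 = 276.297 mm·m/s
Outflow: F_out = 2.94 × 15.4 = 45.276 mm·m/s
Steady-state rate R = (F_in − F_out)/L = (276.297 − 45.276) / 134000 m = 1.724e-03 mm/s.
R = 1.724e-03 × 3600 × 24 = 149 mm/day.

R ≈ 149 mm/day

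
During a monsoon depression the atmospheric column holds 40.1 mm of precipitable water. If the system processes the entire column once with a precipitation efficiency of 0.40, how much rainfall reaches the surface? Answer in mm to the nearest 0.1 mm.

Rainfall = ε × PW = 0.40 × 40.1 = 16.0 mm.

rainfall ≈ 16.0 mm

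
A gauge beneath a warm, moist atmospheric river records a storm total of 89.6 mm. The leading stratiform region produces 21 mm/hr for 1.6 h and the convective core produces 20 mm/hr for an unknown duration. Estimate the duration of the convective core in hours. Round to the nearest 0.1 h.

duration ≈ 2.8 h

Known phases: 21 × 1.6 = 33.6 mm.
Remaining depth = 89.6 − 33.6 = 56 mm.
Duration = 56 / 20 = 2.8 h.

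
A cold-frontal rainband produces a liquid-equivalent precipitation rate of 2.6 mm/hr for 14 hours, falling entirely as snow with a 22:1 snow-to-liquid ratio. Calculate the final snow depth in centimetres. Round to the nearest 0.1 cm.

Liquid-equivalent depth = 2.6 × 14 = 36.4 mm.
Snow depth = 36.4 mm × 22 = 800.8 mm = 80.1 cm.

snow depth ≈ 80.1 cm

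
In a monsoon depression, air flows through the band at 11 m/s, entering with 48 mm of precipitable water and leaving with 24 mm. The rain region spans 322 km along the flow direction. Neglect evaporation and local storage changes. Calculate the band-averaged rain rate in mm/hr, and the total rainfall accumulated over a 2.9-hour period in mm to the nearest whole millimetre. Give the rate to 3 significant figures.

R ≈ 2.95 mm/hr; total ≈ 9 mm

Column moisture flux per unit crosswind length is F = V × PW.
Inflow: F_in = 11 × 48 = 528 mm·m/s
Outflow: F_out = 11 × 24 = 264 mm·m/s
Steady-state rate R = (F_in − F_out)/L = (528 − 264) / 322000 m = 8.199e-04 mm/s.
R = 8.199e-04 × 3600 = 2.95 mm/hr.
Over 2.9 h: total = 2.95 × 2.9 = 8.555 ≈ 9 mm.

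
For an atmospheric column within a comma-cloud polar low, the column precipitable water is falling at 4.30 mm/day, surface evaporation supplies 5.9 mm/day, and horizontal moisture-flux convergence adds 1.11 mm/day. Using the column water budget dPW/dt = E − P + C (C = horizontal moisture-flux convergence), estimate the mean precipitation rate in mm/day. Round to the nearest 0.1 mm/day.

P ≈ 11.3 mm/day

dPW/dt = -4.30 mm/day.
P = E + C − dPW/dt = 5.9 + (1.11) − (-4.30) = 11.3 mm/day.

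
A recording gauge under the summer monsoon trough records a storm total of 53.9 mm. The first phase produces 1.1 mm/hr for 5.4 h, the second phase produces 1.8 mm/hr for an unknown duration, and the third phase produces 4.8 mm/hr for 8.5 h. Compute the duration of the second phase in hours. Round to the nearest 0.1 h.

duration ≈ 4.0 h

Known phases: 1.1 × 5.4 + 4.8 × 8.5 = 5.94 + 40.8 = 46.74 mm.
Remaining depth = 53.9 − 46.74 = 7.16 mm.
Duration = 7.16 / 1.8 = 4.0 h.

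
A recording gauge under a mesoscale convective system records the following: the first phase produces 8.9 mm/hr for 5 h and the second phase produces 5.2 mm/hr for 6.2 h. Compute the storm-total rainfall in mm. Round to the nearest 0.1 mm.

total ≈ 76.7 mm

Total = Σ Rᵢ Δtᵢ = 8.9 × 5 + 5.2 × 6.2
      = 44.5 + 32.24 = 76.7 mm.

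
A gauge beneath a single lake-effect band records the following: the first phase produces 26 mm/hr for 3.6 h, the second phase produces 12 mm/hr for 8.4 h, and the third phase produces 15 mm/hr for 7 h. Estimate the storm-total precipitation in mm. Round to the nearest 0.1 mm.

total ≈ 299.4 mm

Total = Σ Rᵢ Δtᵢ = 26 × 3.6 + 12 × 8.4 + 15 × 7
      = 93.6 + 100.8 + 105 = 299.4 mm.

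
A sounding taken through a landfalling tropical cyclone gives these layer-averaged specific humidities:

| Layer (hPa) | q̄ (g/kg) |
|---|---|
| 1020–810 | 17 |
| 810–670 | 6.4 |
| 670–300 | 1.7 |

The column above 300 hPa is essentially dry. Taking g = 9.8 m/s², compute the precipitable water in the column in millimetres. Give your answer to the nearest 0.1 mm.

PW ≈ 52.0 mm

Precipitable water is the column-integrated vapour mass per unit area: PW = (1/g) Σ q̄ Δp, with q in kg/kg and Δp in Pa (1 kg/m² of water = 1 mm).
Layer 1020–810 hPa: Δp = 210 hPa = 21000 Pa, q̄ = 0.017 kg/kg → 0.017 × 21000 / 9.8 = 36.43 mm
Layer 810–670 hPa: Δp = 140 hPa = 14000 Pa, q̄ = 0.0064 kg/kg → 0.0064 × 14000 / 9.8 = 9.14 mm
Layer 670–300 hPa: Δp = 370 hPa = 37000 Pa, q̄ = 0.0017 kg/kg → 0.0017 × 37000 / 9.8 = 6.42 mm
PW = 36.43 + 9.14 + 6.42 = 51.99 ≈ 52.0 mm.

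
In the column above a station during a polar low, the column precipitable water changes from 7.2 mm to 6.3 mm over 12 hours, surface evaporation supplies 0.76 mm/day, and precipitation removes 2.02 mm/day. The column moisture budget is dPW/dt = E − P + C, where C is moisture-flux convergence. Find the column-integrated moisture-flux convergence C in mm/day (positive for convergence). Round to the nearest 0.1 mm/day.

dPW/dt = (6.3 − 7.2) mm / (12/24 day) = -1.800 mm/day.
C = dPW/dt − E + P = (-1.800) − 0.76 + 2.02 = -0.5 mm/day.

C ≈ -0.5 mm/day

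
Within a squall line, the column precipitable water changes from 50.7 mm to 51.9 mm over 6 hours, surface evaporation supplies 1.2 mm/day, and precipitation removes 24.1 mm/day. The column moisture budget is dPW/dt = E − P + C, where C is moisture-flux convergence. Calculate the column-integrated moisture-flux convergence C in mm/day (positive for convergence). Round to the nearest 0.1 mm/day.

dPW/dt = (51.9 − 50.7) mm / (6/24 day) = +4.800 mm/day.
C = dPW/dt − E + P = (+4.800) − 1.2 + 24.1 = 27.7 mm/day.

C ≈ 27.7 mm/day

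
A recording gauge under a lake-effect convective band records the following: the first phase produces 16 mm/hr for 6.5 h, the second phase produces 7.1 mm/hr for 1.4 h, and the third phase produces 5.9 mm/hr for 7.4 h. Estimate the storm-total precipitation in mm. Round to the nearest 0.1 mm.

Total = Σ Rᵢ Δtᵢ = 16 × 6.5 + 7.1 × 1.4 + 5.9 × 7.4
      = 104 + 9.94 + 43.66 = 157.6 mm.

total ≈ 157.6 mm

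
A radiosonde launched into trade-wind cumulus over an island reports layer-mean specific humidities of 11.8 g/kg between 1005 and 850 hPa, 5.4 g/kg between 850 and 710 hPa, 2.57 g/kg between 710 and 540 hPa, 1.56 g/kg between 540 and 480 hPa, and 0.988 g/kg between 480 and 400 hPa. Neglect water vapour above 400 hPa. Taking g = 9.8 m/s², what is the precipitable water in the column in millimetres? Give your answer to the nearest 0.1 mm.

PW ≈ 32.6 mm

Precipitable water is the column-integrated vapour mass per unit area: PW = (1/g) Σ q̄ Δp, with q in kg/kg and Δp in Pa (1 kg/m² of water = 1 mm).
Layer 1005–850 hPa: Δp = 155 hPa = 15500 Pa, q̄ = 0.0118 kg/kg → 0.0118 × 15500 / 9.8 = 18.66 mm
Layer 850–710 hPa: Δp = 140 hPa = 14000 Pa, q̄ = 0.0054 kg/kg → 0.0054 × 14000 / 9.8 = 7.71 mm
Layer 710–540 hPa: Δp = 170 hPa = 17000 Pa, q̄ = 0.00257 kg/kg → 0.00257 × 17000 / 9.8 = 4.46 mm
Layer 540–480 hPa: Δp = 60 hPa = 6000 Pa, q̄ = 0.00156 kg/kg → 0.00156 × 6000 / 9.8 = 0.96 mm
Layer 480–400 hPa: Δp = 80 hPa = 8000 Pa, q̄ = 0.000988 kg/kg → 0.000988 × 8000 / 9.8 = 0.81 mm
PW = 18.66 + 7.71 + 4.46 + 0.96 + 0.81 = 32.60 ≈ 32.6 mm.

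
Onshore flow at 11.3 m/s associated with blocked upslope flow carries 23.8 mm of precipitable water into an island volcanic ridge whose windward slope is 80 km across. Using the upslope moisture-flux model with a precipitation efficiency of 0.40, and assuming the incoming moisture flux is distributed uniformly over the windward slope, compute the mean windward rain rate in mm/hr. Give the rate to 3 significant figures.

R ≈ 4.84 mm/hr

Incoming column moisture flux per unit ridge length: F = V × PW = 11.3 × 23.8 = 268.94 mm·m/s.
Spread over the 80 km slope with efficiency ε = 0.40: R = ε·F/W = 0.40 × 268.94 / 80000 m = 1.345e-03 mm/s.
R = 1.345e-03 × 3600 = 4.84 mm/hr.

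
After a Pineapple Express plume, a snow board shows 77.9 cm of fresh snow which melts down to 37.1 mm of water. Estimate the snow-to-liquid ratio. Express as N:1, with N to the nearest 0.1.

ratio ≈ 21.0

Ratio = snow depth / SWE = 779 mm / 37.1 mm = 21.0, i.e. 21.0:1.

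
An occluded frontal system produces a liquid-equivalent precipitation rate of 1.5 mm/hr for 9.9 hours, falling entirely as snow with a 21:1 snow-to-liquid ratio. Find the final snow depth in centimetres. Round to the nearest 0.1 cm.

Liquid-equivalent depth = 1.5 × 9.9 = 14.85 mm.
Snow depth = 14.85 mm × 21 = 311.85 mm = 31.2 cm.

snow depth ≈ 31.2 cm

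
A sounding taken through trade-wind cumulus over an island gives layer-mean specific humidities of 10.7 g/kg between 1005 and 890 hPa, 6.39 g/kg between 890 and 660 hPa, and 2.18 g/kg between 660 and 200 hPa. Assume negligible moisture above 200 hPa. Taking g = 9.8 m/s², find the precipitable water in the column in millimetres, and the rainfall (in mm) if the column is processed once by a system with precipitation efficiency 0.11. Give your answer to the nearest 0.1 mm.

Precipitable water is the column-integrated vapour mass per unit area: PW = (1/g) Σ q̄ Δp, with q in kg/kg and Δp in Pa (1 kg/m² of water = 1 mm).
Layer 1005–890 hPa: Δp = 115 hPa = 11500 Pa, q̄ = 0.0107 kg/kg → 0.0107 × 11500 / 9.8 = 12.56 mm
Layer 890–660 hPa: Δp = 230 hPa = 23000 Pa, q̄ = 0.00639 kg/kg → 0.00639 × 23000 / 9.8 = 15.00 mm
Layer 660–200 hPa: Δp = 460 hPa = 46000 Pa, q̄ = 0.00218 kg/kg → 0.00218 × 46000 / 9.8 = 10.23 mm
PW = 12.56 + 15.00 + 10.23 = 37.79 ≈ 37.8 mm.
Rainfall = ε × PW = 0.11 × 37.8 = 4.2 mm.

PW ≈ 37.8 mm; rainfall ≈ 4.2 mm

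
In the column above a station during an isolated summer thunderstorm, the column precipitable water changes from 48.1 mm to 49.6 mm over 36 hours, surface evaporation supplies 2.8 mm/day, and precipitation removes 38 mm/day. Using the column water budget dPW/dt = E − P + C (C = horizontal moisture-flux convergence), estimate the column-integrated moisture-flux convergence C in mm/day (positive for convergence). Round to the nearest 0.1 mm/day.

dPW/dt = (49.6 − 48.1) mm / (36/24 day) = +1.000 mm/day.
C = dPW/dt − E + P = (+1.000) − 2.8 + 38 = 36.2 mm/day.

C ≈ 36.2 mm/day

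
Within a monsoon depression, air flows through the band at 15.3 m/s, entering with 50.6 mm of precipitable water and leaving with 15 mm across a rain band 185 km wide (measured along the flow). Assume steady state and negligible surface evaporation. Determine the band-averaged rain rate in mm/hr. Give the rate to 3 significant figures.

R ≈ 10.6 mm/hr

Column moisture flux per unit crosswind length is F = V × PW.
Inflow: F_in = 15.3 × 50.6 = 774.18 mm·m/s
Outflow: F_out = 15.3 × 15 = 229.5 mm·m/s
Steady-state rate R = (F_in − F_out)/L = (774.18 − 229.5) / 185000 m = 2.944e-03 mm/s.
R = 2.944e-03 × 3600 = 10.6 mm/hr.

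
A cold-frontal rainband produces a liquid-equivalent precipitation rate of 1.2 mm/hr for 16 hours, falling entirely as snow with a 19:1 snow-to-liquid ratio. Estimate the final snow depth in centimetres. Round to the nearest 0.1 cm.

snow depth ≈ 36.5 cm

Liquid-equivalent depth = 1.2 × 16 = 19.2 mm.
Snow depth = 19.2 mm × 19 = 364.8 mm = 36.5 cm.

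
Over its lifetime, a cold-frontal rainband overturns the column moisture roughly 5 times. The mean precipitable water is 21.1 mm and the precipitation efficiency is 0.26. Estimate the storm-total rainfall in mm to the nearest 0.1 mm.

rainfall ≈ 27.4 mm

Each cycle deposits ε × PW = 0.26 × 21.1 = 5.486 mm.
Over 5 cycles: 5 × 5.486 = 27.4 mm.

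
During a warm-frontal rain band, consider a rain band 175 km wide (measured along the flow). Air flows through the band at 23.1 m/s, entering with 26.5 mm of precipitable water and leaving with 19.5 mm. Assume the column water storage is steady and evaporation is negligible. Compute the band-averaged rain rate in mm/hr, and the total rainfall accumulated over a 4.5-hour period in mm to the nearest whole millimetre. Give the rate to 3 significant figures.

Column moisture flux per unit crosswind length is F = V × PW.
Inflow: F_in = 23.1 × 26.5 = 612.15 mm·m/s
Outflow: F_out = 23.1 × 19.5 = 450.45 mm·m/s
Steady-state rate R = (F_in − F_out)/L = (612.15 − 450.45) / 175000 m = 9.240e-04 mm/s.
R = 9.240e-04 × 3600 = 3.33 mm/hr.
Over 4.5 h: total = 3.33 × 4.5 = 14.985 ≈ 15 mm.

R ≈ 3.33 mm/hr; total ≈ 15 mm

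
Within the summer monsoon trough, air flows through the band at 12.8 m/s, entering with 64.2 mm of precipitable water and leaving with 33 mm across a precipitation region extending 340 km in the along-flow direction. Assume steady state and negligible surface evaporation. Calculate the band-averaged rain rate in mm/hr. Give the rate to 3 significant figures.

R ≈ 4.23 mm/hr

Column moisture flux per unit crosswind length is F = V × PW.
Inflow: F_in = 12.8 × 64.2 = 821.76 mm·m/s
Outflow: F_out = 12.8 × 33 = 422.4 mm·m/s
Steady-state rate R = (F_in − F_out)/L = (821.76 − 422.4) / 340000 m = 1.175e-03 mm/s.
R = 1.175e-03 × 3600 = 4.23 mm/hr.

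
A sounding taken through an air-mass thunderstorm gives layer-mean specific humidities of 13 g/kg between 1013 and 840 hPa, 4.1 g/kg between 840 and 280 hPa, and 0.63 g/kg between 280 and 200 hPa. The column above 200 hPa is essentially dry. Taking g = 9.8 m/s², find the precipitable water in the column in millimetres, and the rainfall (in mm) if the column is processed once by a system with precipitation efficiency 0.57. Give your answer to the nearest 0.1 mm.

PW ≈ 46.9 mm; rainfall ≈ 26.7 mm

Precipitable water is the column-integrated vapour mass per unit area: PW = (1/g) Σ q̄ Δp, with q in kg/kg and Δp in Pa (1 kg/m² of water = 1 mm).
Layer 1013–840 hPa: Δp = 173 hPa = 17300 Pa, q̄ = 0.013 kg/kg → 0.013 × 17300 / 9.8 = 22.95 mm
Layer 840–280 hPa: Δp = 560 hPa = 56000 Pa, q̄ = 0.0041 kg/kg → 0.0041 × 56000 / 9.8 = 23.43 mm
Layer 280–200 hPa: Δp = 80 hPa = 8000 Pa, q̄ = 0.00063 kg/kg → 0.00063 × 8000 / 9.8 = 0.51 mm
PW = 22.95 + 23.43 + 0.51 = 46.89 ≈ 46.9 mm.
Rainfall = ε × PW = 0.57 × 46.9 = 26.7 mm.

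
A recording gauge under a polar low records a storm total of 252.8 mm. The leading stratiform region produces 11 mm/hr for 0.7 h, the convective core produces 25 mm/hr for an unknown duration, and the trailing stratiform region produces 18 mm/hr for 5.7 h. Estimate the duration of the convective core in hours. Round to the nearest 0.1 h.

duration ≈ 5.7 h

Known phases: 11 × 0.7 + 18 × 5.7 = 7.7 + 102.6 = 110.3 mm.
Remaining depth = 252.8 − 110.3 = 142.5 mm.
Duration = 142.5 / 25 = 5.7 h.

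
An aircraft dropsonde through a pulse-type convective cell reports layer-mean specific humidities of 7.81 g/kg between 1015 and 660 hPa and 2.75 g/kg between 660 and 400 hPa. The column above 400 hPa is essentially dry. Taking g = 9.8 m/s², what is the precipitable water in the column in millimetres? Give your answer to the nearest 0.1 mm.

Precipitable water is the column-integrated vapour mass per unit area: PW = (1/g) Σ q̄ Δp, with q in kg/kg and Δp in Pa (1 kg/m² of water = 1 mm).
Layer 1015–660 hPa: Δp = 355 hPa = 35500 Pa, q̄ = 0.00781 kg/kg → 0.00781 × 35500 / 9.8 = 28.29 mm
Layer 660–400 hPa: Δp = 260 hPa = 26000 Pa, q̄ = 0.00275 kg/kg → 0.00275 × 26000 / 9.8 = 7.30 mm
PW = 28.29 + 7.30 = 35.59 ≈ 35.6 mm.

PW ≈ 35.6 mm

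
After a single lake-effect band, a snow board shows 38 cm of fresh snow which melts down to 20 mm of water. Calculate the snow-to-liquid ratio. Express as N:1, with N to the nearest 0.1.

ratio ≈ 19.0

Ratio = snow depth / SWE = 380 mm / 20 mm = 19.0, i.e. 19.0:1.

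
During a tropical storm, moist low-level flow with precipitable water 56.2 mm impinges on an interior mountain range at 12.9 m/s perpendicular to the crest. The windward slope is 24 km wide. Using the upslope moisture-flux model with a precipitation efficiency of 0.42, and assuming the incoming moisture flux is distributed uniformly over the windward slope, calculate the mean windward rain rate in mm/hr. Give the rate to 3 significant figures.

R ≈ 45.7 mm/hr

Incoming column moisture flux per unit ridge length: F = V × PW = 12.9 × 56.2 = 724.98 mm·m/s.
Spread over the 24 km slope with efficiency ε = 0.42: R = ε·F/W = 0.42 × 724.98 / 24000 m = 1.269e-02 mm/s.
R = 1.269e-02 × 3600 = 45.7 mm/hr.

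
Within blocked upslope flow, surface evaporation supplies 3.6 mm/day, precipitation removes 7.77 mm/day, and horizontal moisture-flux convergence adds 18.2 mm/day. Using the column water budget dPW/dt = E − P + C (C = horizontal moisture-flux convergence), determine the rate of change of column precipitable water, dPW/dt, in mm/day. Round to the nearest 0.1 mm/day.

dPW/dt ≈ 14.0 mm/day

dPW/dt = E − P + C = 3.6 − 7.77 + (18.2) = 14.0 mm/day.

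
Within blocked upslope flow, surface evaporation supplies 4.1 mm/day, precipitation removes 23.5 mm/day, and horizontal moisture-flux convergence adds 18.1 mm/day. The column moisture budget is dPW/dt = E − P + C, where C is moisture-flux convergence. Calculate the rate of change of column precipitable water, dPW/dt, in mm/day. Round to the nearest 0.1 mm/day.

dPW/dt = E − P + C = 4.1 − 23.5 + (18.1) = -1.3 mm/day.

dPW/dt ≈ -1.3 mm/day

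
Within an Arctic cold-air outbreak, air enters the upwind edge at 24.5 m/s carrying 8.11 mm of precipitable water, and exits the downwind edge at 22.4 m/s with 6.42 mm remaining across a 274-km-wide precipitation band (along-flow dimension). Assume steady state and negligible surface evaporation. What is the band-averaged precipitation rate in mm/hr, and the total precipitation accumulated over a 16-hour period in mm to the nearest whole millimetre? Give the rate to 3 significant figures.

R ≈ 0.721 mm/hr; total ≈ 12 mm

Column moisture flux per unit crosswind length is F = V × PW.
Inflow: F_in = 24.5 × 8.11 = 198.695 mm·m/s
Outflow: F_out = 22.4 × 6.42 = 143.808 mm·m/s
Steady-state rate R = (F_in − F_out)/L = (198.695 − 143.808) / 274000 m = 2.003e-04 mm/s.
R = 2.003e-04 × 3600 = 0.721 mm/hr.
Over 16 h: total = 0.721 × 16 = 11.536 ≈ 12 mm.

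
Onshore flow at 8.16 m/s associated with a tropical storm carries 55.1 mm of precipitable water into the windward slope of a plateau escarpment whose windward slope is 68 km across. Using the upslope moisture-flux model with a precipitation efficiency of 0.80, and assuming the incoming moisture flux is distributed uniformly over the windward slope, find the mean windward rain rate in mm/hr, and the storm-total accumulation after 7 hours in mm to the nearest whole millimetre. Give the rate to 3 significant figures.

R ≈ 19.0 mm/hr; total ≈ 133 mm

Incoming column moisture flux per unit ridge length: F = V × PW = 8.16 × 55.1 = 449.616 mm·m/s.
Spread over the 68 km slope with efficiency ε = 0.80: R = ε·F/W = 0.80 × 449.616 / 68000 m = 5.290e-03 mm/s.
R = 5.290e-03 × 3600 = 19.0 mm/hr.
Over 7 h: total = 19.0 × 7 = 133 mm.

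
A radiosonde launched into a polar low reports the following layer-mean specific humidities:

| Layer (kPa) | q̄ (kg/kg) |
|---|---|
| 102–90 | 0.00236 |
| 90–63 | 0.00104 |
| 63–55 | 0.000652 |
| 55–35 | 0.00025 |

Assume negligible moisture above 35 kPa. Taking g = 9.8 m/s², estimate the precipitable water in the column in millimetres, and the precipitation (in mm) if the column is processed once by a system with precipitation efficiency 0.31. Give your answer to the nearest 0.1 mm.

Precipitable water is the column-integrated vapour mass per unit area: PW = (1/g) Σ q̄ Δp, with q in kg/kg and Δp in Pa (1 kg/m² of water = 1 mm).
Layer 102–90 kPa: Δp = 120 hPa = 12000 Pa, q̄ = 0.00236 kg/kg → 0.00236 × 12000 / 9.8 = 2.89 mm
Layer 90–63 kPa: Δp = 270 hPa = 27000 Pa, q̄ = 0.00104 kg/kg → 0.00104 × 27000 / 9.8 = 2.87 mm
Layer 63–55 kPa: Δp = 80 hPa = 8000 Pa, q̄ = 0.000652 kg/kg → 0.000652 × 8000 / 9.8 = 0.53 mm
Layer 55–35 kPa: Δp = 200 hPa = 20000 Pa, q̄ = 0.00025 kg/kg → 0.00025 × 20000 / 9.8 = 0.51 mm
PW = 2.89 + 2.87 + 0.53 + 0.51 = 6.80 ≈ 6.8 mm.
Precipitation = ε × PW = 0.31 × 6.8 = 2.1 mm.

PW ≈ 6.8 mm; precipitation ≈ 2.1 mm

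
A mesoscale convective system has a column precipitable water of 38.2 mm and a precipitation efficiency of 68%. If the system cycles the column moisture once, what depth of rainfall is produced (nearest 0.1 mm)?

Rainfall = ε × PW = 0.68 × 38.2 = 26.0 mm.

rainfall ≈ 26.0 mm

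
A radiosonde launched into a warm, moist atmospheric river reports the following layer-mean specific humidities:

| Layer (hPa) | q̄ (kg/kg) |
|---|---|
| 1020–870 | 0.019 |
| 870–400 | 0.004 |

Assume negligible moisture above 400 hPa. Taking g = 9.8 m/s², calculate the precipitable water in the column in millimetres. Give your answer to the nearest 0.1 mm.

Precipitable water is the column-integrated vapour mass per unit area: PW = (1/g) Σ q̄ Δp, with q in kg/kg and Δp in Pa (1 kg/m² of water = 1 mm).
Layer 1020–870 hPa: Δp = 150 hPa = 15000 Pa, q̄ = 0.019 kg/kg → 0.019 × 15000 / 9.8 = 29.08 mm
Layer 870–400 hPa: Δp = 470 hPa = 47000 Pa, q̄ = 0.004 kg/kg → 0.004 × 47000 / 9.8 = 19.18 mm
PW = 29.08 + 19.18 = 48.26 ≈ 48.3 mm.

PW ≈ 48.3 mm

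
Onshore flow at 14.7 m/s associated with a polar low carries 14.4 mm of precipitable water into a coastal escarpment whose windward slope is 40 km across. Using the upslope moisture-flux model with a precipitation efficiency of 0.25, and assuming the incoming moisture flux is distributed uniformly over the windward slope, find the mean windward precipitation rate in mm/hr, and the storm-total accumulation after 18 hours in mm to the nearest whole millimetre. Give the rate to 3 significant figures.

Incoming column moisture flux per unit ridge length: F = V × PW = 14.7 × 14.4 = 211.68 mm·m/s.
Spread over the 40 km slope with efficiency ε = 0.25: R = ε·F/W = 0.25 × 211.68 / 40000 m = 1.323e-03 mm/s.
R = 1.323e-03 × 3600 = 4.76 mm/hr.
Over 18 h: total = 4.76 × 18 = 85.68 ≈ 86 mm.

R ≈ 4.76 mm/hr; total ≈ 86 mm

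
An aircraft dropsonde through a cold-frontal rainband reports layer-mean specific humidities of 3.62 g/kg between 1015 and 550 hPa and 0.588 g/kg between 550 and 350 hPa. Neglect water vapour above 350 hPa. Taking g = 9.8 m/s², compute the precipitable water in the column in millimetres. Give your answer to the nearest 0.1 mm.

Precipitable water is the column-integrated vapour mass per unit area: PW = (1/g) Σ q̄ Δp, with q in kg/kg and Δp in Pa (1 kg/m² of water = 1 mm).
Layer 1015–550 hPa: Δp = 465 hPa = 46500 Pa, q̄ = 0.00362 kg/kg → 0.00362 × 46500 / 9.8 = 17.18 mm
Layer 550–350 hPa: Δp = 200 hPa = 20000 Pa, q̄ = 0.000588 kg/kg → 0.000588 × 20000 / 9.8 = 1.20 mm
PW = 17.18 + 1.20 = 18.38 ≈ 18.4 mm.

PW ≈ 18.4 mm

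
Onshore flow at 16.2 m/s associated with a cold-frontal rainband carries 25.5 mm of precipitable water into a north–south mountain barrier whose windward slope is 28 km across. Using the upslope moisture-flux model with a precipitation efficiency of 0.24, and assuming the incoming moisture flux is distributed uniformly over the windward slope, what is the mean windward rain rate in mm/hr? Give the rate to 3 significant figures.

R ≈ 12.7 mm/hr

Incoming column moisture flux per unit ridge length: F = V × PW = 16.2 × 25.5 = 413.1 mm·m/s.
Spread over the 28 km slope with efficiency ε = 0.24: R = ε·F/W = 0.24 × 413.1 / 28000 m = 3.541e-03 mm/s.
R = 3.541e-03 × 3600 = 12.7 mm/hr.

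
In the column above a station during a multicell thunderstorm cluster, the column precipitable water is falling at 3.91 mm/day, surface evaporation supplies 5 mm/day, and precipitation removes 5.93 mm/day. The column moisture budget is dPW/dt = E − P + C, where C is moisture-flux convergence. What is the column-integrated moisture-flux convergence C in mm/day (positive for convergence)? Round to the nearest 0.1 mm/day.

C ≈ -3.0 mm/day

dPW/dt = -3.91 mm/day.
C = dPW/dt − E + P = (-3.91) − 5 + 5.93 = -3.0 mm/day.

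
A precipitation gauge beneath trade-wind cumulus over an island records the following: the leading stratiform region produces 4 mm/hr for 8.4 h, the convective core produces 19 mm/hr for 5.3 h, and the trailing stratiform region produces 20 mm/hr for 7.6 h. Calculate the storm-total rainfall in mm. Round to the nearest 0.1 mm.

Total = Σ Rᵢ Δtᵢ = 4 × 8.4 + 19 × 5.3 + 20 × 7.6
      = 33.6 + 100.7 + 152 = 286.3 mm.

total ≈ 286.3 mm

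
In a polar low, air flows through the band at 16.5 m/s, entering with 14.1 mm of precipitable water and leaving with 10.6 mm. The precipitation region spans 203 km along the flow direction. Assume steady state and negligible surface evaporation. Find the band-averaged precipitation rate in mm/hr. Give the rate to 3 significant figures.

Column moisture flux per unit crosswind length is F = V × PW.
Inflow: F_in = 16.5 × 14.1 = 232.65 mm·m/s
Outflow: F_out = 16.5 × 10.6 = 174.9 mm·m/s
Steady-state rate R = (F_in − F_out)/L = (232.65 − 174.9) / 203000 m = 2.845e-04 mm/s.
R = 2.845e-04 × 3600 = 1.02 mm/hr.

R ≈ 1.02 mm/hr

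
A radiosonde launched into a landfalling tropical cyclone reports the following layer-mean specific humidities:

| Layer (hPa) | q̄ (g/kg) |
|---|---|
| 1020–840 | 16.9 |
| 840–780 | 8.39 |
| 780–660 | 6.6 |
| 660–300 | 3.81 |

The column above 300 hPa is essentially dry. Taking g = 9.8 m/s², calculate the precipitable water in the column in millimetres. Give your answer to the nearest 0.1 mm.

PW ≈ 58.3 mm

Precipitable water is the column-integrated vapour mass per unit area: PW = (1/g) Σ q̄ Δp, with q in kg/kg and Δp in Pa (1 kg/m² of water = 1 mm).
Layer 1020–840 hPa: Δp = 180 hPa = 18000 Pa, q̄ = 0.0169 kg/kg → 0.0169 × 18000 / 9.8 = 31.04 mm
Layer 840–780 hPa: Δp = 60 hPa = 6000 Pa, q̄ = 0.00839 kg/kg → 0.00839 × 6000 / 9.8 = 5.14 mm
Layer 780–660 hPa: Δp = 120 hPa = 12000 Pa, q̄ = 0.0066 kg/kg → 0.0066 × 12000 / 9.8 = 8.08 mm
Layer 660–300 hPa: Δp = 360 hPa = 36000 Pa, q̄ = 0.00381 kg/kg → 0.00381 × 36000 / 9.8 = 14.00 mm
PW = 31.04 + 5.14 + 8.08 + 14.00 = 58.26 ≈ 58.3 mm.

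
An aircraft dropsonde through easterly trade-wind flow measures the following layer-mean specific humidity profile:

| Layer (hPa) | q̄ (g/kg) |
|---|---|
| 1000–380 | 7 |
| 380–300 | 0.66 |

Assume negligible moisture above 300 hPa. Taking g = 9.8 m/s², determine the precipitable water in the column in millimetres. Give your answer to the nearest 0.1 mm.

Precipitable water is the column-integrated vapour mass per unit area: PW = (1/g) Σ q̄ Δp, with q in kg/kg and Δp in Pa (1 kg/m² of water = 1 mm).
Layer 1000–380 hPa: Δp = 620 hPa = 62000 Pa, q̄ = 0.007 kg/kg → 0.007 × 62000 / 9.8 = 44.29 mm
Layer 380–300 hPa: Δp = 80 hPa = 8000 Pa, q̄ = 0.00066 kg/kg → 0.00066 × 8000 / 9.8 = 0.54 mm
PW = 44.29 + 0.54 = 44.83 ≈ 44.8 mm.

PW ≈ 44.8 mm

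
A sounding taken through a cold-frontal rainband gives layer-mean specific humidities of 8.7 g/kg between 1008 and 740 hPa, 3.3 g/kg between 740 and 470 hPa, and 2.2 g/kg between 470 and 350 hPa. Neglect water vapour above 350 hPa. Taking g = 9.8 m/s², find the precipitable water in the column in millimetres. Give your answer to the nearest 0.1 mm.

PW ≈ 35.6 mm

Precipitable water is the column-integrated vapour mass per unit area: PW = (1/g) Σ q̄ Δp, with q in kg/kg and Δp in Pa (1 kg/m² of water = 1 mm).
Layer 1008–740 hPa: Δp = 268 hPa = 26800 Pa, q̄ = 0.0087 kg/kg → 0.0087 × 26800 / 9.8 = 23.79 mm
Layer 740–470 hPa: Δp = 270 hPa = 27000 Pa, q̄ = 0.0033 kg/kg → 0.0033 × 27000 / 9.8 = 9.09 mm
Layer 470–350 hPa: Δp = 120 hPa = 12000 Pa, q̄ = 0.0022 kg/kg → 0.0022 × 12000 / 9.8 = 2.69 mm
PW = 23.79 + 9.09 + 2.69 = 35.57 ≈ 35.6 mm.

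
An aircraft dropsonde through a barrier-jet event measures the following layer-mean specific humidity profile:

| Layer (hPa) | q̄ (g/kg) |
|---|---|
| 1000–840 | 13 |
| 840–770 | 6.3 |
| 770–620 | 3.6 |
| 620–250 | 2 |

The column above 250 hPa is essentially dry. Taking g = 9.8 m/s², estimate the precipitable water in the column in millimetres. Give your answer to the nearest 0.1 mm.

Precipitable water is the column-integrated vapour mass per unit area: PW = (1/g) Σ q̄ Δp, with q in kg/kg and Δp in Pa (1 kg/m² of water = 1 mm).
Layer 1000–840 hPa: Δp = 160 hPa = 16000 Pa, q̄ = 0.013 kg/kg → 0.013 × 16000 / 9.8 = 21.22 mm
Layer 840–770 hPa: Δp = 70 hPa = 7000 Pa, q̄ = 0.0063 kg/kg → 0.0063 × 7000 / 9.8 = 4.50 mm
Layer 770–620 hPa: Δp = 150 hPa = 15000 Pa, q̄ = 0.0036 kg/kg → 0.0036 × 15000 / 9.8 = 5.51 mm
Layer 620–250 hPa: Δp = 370 hPa = 37000 Pa, q̄ = 0.002 kg/kg → 0.002 × 37000 / 9.8 = 7.55 mm
PW = 21.22 + 4.50 + 5.51 + 7.55 = 38.78 ≈ 38.8 mm.

PW ≈ 38.8 mm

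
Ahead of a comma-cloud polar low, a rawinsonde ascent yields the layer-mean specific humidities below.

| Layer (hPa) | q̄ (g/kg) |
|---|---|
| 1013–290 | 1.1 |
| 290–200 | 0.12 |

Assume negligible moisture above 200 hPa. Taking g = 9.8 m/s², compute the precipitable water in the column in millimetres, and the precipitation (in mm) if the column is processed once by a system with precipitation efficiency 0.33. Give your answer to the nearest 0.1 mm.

Precipitable water is the column-integrated vapour mass per unit area: PW = (1/g) Σ q̄ Δp, with q in kg/kg and Δp in Pa (1 kg/m² of water = 1 mm).
Layer 1013–290 hPa: Δp = 723 hPa = 72300 Pa, q̄ = 0.0011 kg/kg → 0.0011 × 72300 / 9.8 = 8.12 mm
Layer 290–200 hPa: Δp = 90 hPa = 9000 Pa, q̄ = 0.00012 kg/kg → 0.00012 × 9000 / 9.8 = 0.11 mm
PW = 8.12 + 0.11 = 8.23 ≈ 8.2 mm.
Precipitation = ε × PW = 0.33 × 8.2 = 2.7 mm.

PW ≈ 8.2 mm; precipitation ≈ 2.7 mm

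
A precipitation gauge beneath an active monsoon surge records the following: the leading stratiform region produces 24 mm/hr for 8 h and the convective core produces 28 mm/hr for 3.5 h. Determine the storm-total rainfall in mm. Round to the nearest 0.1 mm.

total ≈ 290.0 mm

Total = Σ Rᵢ Δtᵢ = 24 × 8 + 28 × 3.5
      = 192 + 98 = 290.0 mm.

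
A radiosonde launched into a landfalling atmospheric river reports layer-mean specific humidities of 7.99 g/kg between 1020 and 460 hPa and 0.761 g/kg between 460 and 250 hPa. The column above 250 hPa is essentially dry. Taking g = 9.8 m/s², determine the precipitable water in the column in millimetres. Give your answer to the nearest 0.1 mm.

Precipitable water is the column-integrated vapour mass per unit area: PW = (1/g) Σ q̄ Δp, with q in kg/kg and Δp in Pa (1 kg/m² of water = 1 mm).
Layer 1020–460 hPa: Δp = 560 hPa = 56000 Pa, q̄ = 0.00799 kg/kg → 0.00799 × 56000 / 9.8 = 45.66 mm
Layer 460–250 hPa: Δp = 210 hPa = 21000 Pa, q̄ = 0.000761 kg/kg → 0.000761 × 21000 / 9.8 = 1.63 mm
PW = 45.66 + 1.63 = 47.29 ≈ 47.3 mm.

PW ≈ 47.3 mm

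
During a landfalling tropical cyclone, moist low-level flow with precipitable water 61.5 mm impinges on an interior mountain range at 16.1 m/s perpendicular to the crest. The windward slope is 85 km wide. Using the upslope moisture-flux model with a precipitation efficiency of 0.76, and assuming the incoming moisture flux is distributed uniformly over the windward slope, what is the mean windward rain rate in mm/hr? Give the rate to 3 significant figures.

R ≈ 31.9 mm/hr

Incoming column moisture flux per unit ridge length: F = V × PW = 16.1 × 61.5 = 990.15 mm·m/s.
Spread over the 85 km slope with efficiency ε = 0.76: R = ε·F/W = 0.76 × 990.15 / 85000 m = 8.853e-03 mm/s.
R = 8.853e-03 × 3600 = 31.9 mm/hr.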